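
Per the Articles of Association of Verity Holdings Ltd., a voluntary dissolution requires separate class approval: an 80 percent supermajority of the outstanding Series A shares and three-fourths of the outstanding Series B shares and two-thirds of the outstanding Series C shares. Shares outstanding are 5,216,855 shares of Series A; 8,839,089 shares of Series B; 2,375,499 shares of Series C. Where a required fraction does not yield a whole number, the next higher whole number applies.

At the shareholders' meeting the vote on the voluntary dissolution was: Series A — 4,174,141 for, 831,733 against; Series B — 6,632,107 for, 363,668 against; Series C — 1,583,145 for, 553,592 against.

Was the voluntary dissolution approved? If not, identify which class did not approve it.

Not approved — the Series C shares did not give the required vote.

Series A: 4/5 of 5216855 = 4173484; 4,173,484 required, 4,174,141 in favor — approved.
Series B: 3/4 of 8839089 = 6629316.75, rounded up to 6629317; 6,629,317 required, 6,632,107 in favor — approved.
Series C: 2/3 of 2375499 = 1583666; 1,583,666 required, 1,583,145 in favor — not approved.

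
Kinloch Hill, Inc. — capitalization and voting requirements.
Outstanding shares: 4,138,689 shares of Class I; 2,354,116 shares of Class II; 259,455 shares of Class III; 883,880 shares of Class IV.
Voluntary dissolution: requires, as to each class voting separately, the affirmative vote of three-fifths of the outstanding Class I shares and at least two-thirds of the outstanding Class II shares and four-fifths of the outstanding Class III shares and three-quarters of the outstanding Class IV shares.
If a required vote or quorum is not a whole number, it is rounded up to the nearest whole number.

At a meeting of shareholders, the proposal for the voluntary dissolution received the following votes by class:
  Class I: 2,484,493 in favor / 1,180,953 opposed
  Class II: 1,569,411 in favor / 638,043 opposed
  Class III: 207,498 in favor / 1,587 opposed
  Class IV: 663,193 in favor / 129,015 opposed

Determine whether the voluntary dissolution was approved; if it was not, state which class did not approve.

Not approved — the Class III shares did not give the required vote.

Class I: 3/5 of 4138689 = 2483213.40, rounded up to 2483214; 2,483,214 required, 2,484,493 in favor — approved.
Class II: 2/3 of 2354116 = 1569410.67, rounded up to 1569411; 1,569,411 required, 1,569,411 in favor — approved.
Class III: 4/5 of 259455 = 207564; 207,564 required, 207,498 in favor — not approved.
Class IV: 3/4 of 883880 = 662910; 662,910 required, 663,193 in favor — approved.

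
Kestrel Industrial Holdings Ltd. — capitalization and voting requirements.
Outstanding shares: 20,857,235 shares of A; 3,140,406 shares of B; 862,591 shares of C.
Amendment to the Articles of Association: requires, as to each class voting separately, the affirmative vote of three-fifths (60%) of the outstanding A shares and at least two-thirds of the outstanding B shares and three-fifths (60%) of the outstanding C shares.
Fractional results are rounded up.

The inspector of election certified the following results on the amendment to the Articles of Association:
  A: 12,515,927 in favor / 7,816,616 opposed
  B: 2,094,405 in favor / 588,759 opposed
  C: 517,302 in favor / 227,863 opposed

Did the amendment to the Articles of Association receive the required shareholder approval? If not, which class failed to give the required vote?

A: 3/5 of 20857235 = 12514341; 12,514,341 required, 12,515,927 in favor — approved.
B: 2/3 of 3140406 = 2093604; 2,093,604 required, 2,094,405 in favor — approved.
C: 3/5 of 862591 = 517554.60, rounded up to 517555; 517,555 required, 517,302 in favor — not approved.

Not approved — the C shares did not give the required vote.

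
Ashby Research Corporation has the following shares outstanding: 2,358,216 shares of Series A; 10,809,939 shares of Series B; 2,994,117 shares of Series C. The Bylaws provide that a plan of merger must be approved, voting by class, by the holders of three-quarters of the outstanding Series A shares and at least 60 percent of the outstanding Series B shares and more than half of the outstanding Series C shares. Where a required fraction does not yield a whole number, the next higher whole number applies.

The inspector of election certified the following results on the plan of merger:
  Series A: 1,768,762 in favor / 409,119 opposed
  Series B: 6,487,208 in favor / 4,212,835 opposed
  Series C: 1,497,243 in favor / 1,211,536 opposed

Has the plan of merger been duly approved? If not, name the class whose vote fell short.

Approved — every class gave the required vote.

Series A: 3/4 of 2358216 = 1768662; 1,768,662 required, 1,768,762 in favor — approved.
Series B: 3/5 of 10809939 = 6485963.40, rounded up to 6485964; 6,485,964 required, 6,487,208 in favor — approved.
Series C: a majority of 2994117 is 1497059; 1,497,059 required, 1,497,243 in favor — approved.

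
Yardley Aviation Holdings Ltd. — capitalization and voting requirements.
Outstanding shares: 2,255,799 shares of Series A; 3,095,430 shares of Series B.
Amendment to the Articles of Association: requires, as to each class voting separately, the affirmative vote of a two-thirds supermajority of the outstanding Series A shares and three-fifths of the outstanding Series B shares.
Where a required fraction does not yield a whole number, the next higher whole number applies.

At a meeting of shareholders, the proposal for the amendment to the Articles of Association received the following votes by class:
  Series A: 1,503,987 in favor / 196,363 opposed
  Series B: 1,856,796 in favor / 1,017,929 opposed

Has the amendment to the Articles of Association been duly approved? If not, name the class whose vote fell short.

Not approved — the Series B shares did not give the required vote.

Series A: 2/3 of 2255799 = 1503866; 1,503,866 required, 1,503,987 in favor — approved.
Series B: 3/5 of 3095430 = 1857258; 1,857,258 required, 1,856,796 in favor — not approved.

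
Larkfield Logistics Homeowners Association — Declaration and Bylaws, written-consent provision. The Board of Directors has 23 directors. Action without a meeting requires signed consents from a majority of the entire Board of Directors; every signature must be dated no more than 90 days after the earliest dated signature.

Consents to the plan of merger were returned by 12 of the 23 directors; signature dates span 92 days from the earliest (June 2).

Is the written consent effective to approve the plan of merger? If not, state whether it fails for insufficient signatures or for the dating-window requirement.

Signatures required: a majority of 23 — a majority of 23 is 12, so 12 needed; 12 signed. Sufficient.
Dating window: the latest signature is 92 days after the earliest; the limit is 90 days. Outside the window.

Not effective — dating-window requirement not satisfied.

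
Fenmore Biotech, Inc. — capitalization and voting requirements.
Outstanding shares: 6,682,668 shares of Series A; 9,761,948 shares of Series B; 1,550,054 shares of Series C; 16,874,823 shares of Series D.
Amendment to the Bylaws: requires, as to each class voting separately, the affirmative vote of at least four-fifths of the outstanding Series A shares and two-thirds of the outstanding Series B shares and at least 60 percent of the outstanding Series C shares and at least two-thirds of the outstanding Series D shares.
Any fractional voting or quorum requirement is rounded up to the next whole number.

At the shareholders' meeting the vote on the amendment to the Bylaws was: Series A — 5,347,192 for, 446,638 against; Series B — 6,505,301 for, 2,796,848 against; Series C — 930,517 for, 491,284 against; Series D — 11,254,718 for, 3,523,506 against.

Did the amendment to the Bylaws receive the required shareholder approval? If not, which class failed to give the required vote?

Not approved — the Series B shares did not give the required vote.

Series A: 4/5 of 6682668 = 5346134.40, rounded up to 5346135; 5,346,135 required, 5,347,192 in favor — approved.
Series B: 2/3 of 9761948 = 6507965.33, rounded up to 6507966; 6,507,966 required, 6,505,301 in favor — not approved.
Series C: 3/5 of 1550054 = 930032.40, rounded up to 930033; 930,033 required, 930,517 in favor — approved.
Series D: 2/3 of 16874823 = 11249882; 11,249,882 required, 11,254,718 in favor — approved.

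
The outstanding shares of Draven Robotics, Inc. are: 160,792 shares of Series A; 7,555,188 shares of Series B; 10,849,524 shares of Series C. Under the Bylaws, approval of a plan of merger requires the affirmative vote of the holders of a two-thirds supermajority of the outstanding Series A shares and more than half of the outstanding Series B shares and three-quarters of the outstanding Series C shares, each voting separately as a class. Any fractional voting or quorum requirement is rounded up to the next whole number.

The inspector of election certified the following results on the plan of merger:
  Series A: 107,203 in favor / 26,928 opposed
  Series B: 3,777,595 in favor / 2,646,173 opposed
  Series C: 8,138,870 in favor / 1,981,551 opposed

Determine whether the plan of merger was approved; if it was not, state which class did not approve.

Series A: 2/3 of 160792 = 107194.67, rounded up to 107195; 107,195 required, 107,203 in favor — approved.
Series B: a majority of 7555188 is 3777595; 3,777,595 required, 3,777,595 in favor — approved.
Series C: 3/4 of 10849524 = 8137143; 8,137,143 required, 8,138,870 in favor — approved.

Approved — every class gave the required vote.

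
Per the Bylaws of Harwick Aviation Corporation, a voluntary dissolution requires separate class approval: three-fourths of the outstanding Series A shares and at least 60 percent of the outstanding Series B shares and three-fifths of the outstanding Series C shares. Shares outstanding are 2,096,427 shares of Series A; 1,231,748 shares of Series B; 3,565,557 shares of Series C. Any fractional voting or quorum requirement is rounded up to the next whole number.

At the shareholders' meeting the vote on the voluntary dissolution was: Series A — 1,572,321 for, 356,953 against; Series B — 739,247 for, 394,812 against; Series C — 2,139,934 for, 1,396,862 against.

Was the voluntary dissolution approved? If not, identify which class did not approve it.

Approved — every class gave the required vote.

Series A: 3/4 of 2096427 = 1572320.25, rounded up to 1572321; 1,572,321 required, 1,572,321 in favor — approved.
Series B: 3/5 of 1231748 = 739048.80, rounded up to 739049; 739,049 required, 739,247 in favor — approved.
Series C: 3/5 of 3565557 = 2139334.20, rounded up to 2139335; 2,139,335 required, 2,139,934 in favor — approved.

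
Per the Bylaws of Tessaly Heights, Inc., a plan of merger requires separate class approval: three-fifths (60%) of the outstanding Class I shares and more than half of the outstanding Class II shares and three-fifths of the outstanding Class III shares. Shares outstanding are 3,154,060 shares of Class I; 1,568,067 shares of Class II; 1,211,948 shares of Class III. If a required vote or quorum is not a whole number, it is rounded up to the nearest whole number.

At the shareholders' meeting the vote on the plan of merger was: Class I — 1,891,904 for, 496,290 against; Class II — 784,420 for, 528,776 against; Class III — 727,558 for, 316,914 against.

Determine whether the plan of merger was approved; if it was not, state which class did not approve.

Not approved — the Class I shares did not give the required vote.

Class I: 3/5 of 3154060 = 1892436; 1,892,436 required, 1,891,904 in favor — not approved.
Class II: a majority of 1568067 is 784034; 784,034 required, 784,420 in favor — approved.
Class III: 3/5 of 1211948 = 727168.80, rounded up to 727169; 727,169 required, 727,558 in favor — approved.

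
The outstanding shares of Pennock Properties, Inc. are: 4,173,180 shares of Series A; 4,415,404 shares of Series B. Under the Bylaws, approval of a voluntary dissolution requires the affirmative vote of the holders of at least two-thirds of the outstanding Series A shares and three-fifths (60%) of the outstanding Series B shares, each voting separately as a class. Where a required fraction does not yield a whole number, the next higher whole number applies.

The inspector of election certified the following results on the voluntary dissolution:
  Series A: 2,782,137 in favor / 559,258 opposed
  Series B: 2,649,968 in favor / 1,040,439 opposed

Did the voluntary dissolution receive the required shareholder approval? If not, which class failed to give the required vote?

Series A: 2/3 of 4173180 = 2782120; 2,782,120 required, 2,782,137 in favor — approved.
Series B: 3/5 of 4415404 = 2649242.40, rounded up to 2649243; 2,649,243 required, 2,649,968 in favor — approved.

Approved — every class gave the required vote.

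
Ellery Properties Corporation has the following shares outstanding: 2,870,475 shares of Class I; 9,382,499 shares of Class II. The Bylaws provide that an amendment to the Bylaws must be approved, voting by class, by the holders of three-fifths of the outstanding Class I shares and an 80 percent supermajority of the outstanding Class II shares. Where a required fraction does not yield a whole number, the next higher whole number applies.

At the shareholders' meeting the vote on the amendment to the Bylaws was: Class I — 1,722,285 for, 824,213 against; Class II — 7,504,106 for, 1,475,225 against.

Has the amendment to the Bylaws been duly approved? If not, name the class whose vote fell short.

Not approved — the Class II shares did not give the required vote.

Class I: 3/5 of 2870475 = 1722285; 1,722,285 required, 1,722,285 in favor — approved.
Class II: 4/5 of 9382499 = 7505999.20, rounded up to 7506000; 7,506,000 required, 7,504,106 in favor — not approved.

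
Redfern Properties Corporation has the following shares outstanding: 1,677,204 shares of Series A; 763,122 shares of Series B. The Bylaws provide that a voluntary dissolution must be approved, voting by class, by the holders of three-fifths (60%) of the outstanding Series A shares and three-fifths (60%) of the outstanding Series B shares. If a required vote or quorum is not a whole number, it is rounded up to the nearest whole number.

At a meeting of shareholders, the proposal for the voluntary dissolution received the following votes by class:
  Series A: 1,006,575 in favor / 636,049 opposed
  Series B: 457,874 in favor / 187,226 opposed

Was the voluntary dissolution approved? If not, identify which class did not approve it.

Series A: 3/5 of 1677204 = 1006322.40, rounded up to 1006323; 1,006,323 required, 1,006,575 in favor — approved.
Series B: 3/5 of 763122 = 457873.20, rounded up to 457874; 457,874 required, 457,874 in favor — approved.

Approved — every class gave the required vote.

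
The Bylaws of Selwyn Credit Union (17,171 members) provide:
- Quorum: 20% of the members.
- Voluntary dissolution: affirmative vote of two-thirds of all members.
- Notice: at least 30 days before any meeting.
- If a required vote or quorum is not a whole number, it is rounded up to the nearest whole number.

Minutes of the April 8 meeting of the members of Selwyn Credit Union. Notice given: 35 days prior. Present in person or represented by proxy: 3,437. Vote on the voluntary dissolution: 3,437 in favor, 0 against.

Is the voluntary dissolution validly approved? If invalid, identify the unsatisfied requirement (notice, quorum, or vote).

Invalid — vote requirement not satisfied.

Notice: 35 days given; 30 required. Satisfied.
Quorum: 20% of 17,171 = 3,434.20, rounded up to 3,435; 3,437 present. Satisfied.
Vote: requires two-thirds of all members (17,171); 2/3 of 17171 = 11447.33, rounded up to 11448, so 11,448 needed; 3,437 in favor. Not satisfied.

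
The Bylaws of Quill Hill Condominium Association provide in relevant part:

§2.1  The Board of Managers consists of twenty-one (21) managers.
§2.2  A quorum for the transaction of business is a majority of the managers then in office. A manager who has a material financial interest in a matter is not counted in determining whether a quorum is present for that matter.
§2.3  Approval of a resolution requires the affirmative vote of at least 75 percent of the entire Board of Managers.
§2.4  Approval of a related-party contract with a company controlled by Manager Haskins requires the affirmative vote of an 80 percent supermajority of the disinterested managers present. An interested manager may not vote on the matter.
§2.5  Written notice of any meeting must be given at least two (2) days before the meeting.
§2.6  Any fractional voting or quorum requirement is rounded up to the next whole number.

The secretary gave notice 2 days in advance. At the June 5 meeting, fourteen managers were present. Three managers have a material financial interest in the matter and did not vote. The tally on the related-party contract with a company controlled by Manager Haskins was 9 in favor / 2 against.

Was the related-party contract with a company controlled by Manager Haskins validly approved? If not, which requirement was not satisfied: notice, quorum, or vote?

Notice: 2 days given; 2 required (2 ≥ 2). Satisfied.
Quorum: 14 present, but the 3 interested managers do not count, leaving 11. Quorum is 11. Satisfied.
Vote: the related-party contract with a company controlled by Manager Haskins requires four-fifths of the disinterested managers present (14 − 3 = 11). 4/5 of 11 = 8.80, rounded up to 9, so 9 affirmative votes are needed; 9 voted in favor. Satisfied.

Valid — all requirements satisfied.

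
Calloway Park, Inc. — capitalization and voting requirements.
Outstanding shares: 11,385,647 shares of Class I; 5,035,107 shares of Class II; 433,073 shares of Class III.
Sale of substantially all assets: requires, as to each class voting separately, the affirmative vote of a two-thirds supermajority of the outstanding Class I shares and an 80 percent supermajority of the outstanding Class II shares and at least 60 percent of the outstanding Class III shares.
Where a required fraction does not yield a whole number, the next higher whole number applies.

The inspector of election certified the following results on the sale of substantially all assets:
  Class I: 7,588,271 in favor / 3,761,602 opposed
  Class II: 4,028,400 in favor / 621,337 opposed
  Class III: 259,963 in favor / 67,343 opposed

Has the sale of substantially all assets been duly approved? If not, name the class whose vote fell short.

Class I: 2/3 of 11385647 = 7590431.33, rounded up to 7590432; 7,590,432 required, 7,588,271 in favor — not approved.
Class II: 4/5 of 5035107 = 4028085.60, rounded up to 4028086; 4,028,086 required, 4,028,400 in favor — approved.
Class III: 3/5 of 433073 = 259843.80, rounded up to 259844; 259,844 required, 259,963 in favor — approved.

Not approved — the Class I shares did not give the required vote.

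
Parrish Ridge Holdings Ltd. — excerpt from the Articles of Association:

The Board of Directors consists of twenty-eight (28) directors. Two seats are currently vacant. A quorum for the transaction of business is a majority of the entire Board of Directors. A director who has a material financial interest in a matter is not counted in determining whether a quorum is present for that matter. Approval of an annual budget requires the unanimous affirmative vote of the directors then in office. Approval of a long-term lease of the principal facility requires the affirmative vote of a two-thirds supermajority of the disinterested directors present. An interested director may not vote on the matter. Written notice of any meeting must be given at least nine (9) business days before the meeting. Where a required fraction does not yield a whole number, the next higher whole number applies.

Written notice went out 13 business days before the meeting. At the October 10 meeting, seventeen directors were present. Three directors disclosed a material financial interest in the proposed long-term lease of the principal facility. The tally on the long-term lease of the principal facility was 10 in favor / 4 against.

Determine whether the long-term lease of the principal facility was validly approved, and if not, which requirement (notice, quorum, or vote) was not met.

Invalid — quorum requirement not satisfied.

Notice: 13 business days given; 9 required (13 ≥ 9). Satisfied.
Quorum: 17 present, but the 3 interested directors do not count, leaving 14. Quorum is 15. Not satisfied.
Vote: the long-term lease of the principal facility requires two-thirds of the disinterested directors present (17 − 3 = 14). 2/3 of 14 = 9.33, rounded up to 10, so 10 affirmative votes are needed; 10 voted in favor. Satisfied. (Moot — without a quorum no business can be validly transacted.)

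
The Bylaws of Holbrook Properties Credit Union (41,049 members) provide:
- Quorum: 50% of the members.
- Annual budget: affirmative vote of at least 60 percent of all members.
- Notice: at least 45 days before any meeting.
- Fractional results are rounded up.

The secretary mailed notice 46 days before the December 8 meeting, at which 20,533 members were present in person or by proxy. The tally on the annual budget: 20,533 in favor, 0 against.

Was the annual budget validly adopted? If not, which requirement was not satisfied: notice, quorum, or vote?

Notice: 46 days given; 45 required. Satisfied.
Quorum: 50% of 41,049 = 20,524.50, rounded up to 20,525; 20,533 present. Satisfied.
Vote: requires three-fifths of all members (41,049); 3/5 of 41049 = 24629.40, rounded up to 24630, so 24,630 needed; 20,533 in favor. Not satisfied.

Invalid — vote requirement not satisfied.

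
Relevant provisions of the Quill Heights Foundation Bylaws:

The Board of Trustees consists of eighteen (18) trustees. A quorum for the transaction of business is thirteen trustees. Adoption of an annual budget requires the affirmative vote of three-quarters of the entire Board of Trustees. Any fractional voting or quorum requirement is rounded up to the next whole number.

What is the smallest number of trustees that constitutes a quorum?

13

The quorum is fixed at 13.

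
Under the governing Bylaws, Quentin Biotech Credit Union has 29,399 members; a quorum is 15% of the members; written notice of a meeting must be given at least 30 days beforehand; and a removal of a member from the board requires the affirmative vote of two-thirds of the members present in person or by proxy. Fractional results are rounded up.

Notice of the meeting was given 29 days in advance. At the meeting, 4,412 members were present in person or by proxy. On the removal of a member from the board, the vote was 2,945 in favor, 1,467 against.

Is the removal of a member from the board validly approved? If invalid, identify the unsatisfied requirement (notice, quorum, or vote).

Invalid — notice requirement not satisfied.

Notice: 29 days given; 30 required. Not satisfied.
Quorum: 15% of 29,399 = 4,409.85, rounded up to 4,410; 4,412 present. Satisfied.
Vote: requires two-thirds of those present (4,412); 2/3 of 4412 = 2941.33, rounded up to 2942, so 2,942 needed; 2,945 in favor. Satisfied.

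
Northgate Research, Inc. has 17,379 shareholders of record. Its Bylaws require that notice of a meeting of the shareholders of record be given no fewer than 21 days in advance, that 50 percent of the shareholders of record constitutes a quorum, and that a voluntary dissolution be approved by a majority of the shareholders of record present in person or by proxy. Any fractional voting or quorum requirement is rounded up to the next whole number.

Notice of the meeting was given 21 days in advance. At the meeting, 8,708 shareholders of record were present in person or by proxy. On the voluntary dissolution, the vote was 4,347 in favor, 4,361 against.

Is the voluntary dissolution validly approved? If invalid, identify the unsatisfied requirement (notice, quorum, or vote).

Notice: 21 days given; 21 required. Satisfied.
Quorum: 50% of 17,379 = 8,689.50, rounded up to 8,690; 8,708 present. Satisfied.
Vote: requires a majority of those present (8,708); a majority of 8708 is 4355, so 4,355 needed; 4,347 in favor. Not satisfied.

Invalid — vote requirement not satisfied.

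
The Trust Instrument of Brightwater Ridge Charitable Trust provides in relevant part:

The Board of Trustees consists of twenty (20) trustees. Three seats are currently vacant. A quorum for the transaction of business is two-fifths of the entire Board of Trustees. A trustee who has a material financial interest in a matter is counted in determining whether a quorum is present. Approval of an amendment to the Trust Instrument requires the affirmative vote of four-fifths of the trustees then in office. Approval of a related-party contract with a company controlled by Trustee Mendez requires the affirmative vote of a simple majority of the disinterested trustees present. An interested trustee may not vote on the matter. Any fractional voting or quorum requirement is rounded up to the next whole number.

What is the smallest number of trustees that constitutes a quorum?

8

2/5 of 20 = 8.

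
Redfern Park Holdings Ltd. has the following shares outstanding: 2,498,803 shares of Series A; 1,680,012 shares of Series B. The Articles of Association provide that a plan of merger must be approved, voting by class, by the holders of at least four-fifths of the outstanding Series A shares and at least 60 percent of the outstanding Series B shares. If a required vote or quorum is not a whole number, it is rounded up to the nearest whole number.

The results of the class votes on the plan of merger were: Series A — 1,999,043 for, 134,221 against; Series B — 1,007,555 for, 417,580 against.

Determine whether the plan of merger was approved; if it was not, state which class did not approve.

Not approved — the Series B shares did not give the required vote.

Series A: 4/5 of 2498803 = 1999042.40, rounded up to 1999043; 1,999,043 required, 1,999,043 in favor — approved.
Series B: 3/5 of 1680012 = 1008007.20, rounded up to 1008008; 1,008,008 required, 1,007,555 in favor — not approved.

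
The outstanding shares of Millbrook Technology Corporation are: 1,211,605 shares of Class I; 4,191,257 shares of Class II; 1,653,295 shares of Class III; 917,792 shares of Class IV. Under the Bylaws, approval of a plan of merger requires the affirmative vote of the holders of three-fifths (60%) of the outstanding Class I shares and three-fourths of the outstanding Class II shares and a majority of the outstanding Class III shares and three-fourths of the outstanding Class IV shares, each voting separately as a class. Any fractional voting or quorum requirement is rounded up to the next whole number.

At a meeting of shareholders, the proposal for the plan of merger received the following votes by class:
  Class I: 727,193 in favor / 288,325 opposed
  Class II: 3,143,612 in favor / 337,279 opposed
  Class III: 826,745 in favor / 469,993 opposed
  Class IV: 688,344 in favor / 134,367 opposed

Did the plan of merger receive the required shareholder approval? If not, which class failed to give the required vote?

Approved — every class gave the required vote.

Class I: 3/5 of 1211605 = 726963; 726,963 required, 727,193 in favor — approved.
Class II: 3/4 of 4191257 = 3143442.75, rounded up to 3143443; 3,143,443 required, 3,143,612 in favor — approved.
Class III: a majority of 1653295 is 826648; 826,648 required, 826,745 in favor — approved.
Class IV: 3/4 of 917792 = 688344; 688,344 required, 688,344 in favor — approved.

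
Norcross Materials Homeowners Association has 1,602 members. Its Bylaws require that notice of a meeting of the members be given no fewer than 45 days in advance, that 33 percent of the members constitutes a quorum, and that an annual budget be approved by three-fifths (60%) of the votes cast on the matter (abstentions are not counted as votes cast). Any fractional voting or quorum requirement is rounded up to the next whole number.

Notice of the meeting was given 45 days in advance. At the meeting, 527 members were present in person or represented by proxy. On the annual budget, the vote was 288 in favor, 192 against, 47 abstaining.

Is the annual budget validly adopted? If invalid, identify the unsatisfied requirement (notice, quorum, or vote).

Notice: 45 days given; 45 required. Satisfied.
Quorum: 33% of 1,602 = 528.66, rounded up to 529; 527 present. Not satisfied.
Vote: requires three-fifths of the votes cast (527 − 47 abstaining = 480); 3/5 of 480 = 288, so 288 needed; 288 in favor. Satisfied.

Invalid — quorum requirement not satisfied.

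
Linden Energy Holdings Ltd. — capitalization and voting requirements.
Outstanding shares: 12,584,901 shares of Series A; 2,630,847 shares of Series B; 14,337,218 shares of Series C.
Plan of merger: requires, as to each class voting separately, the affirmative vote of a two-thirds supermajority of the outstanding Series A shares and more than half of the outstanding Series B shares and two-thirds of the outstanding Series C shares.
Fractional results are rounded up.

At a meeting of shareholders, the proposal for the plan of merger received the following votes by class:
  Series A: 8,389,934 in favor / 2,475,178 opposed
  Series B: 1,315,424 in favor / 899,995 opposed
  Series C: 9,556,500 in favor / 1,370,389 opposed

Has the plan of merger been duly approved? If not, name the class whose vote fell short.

Not approved — the Series C shares did not give the required vote.

Series A: 2/3 of 12584901 = 8389934; 8,389,934 required, 8,389,934 in favor — approved.
Series B: a majority of 2630847 is 1315424; 1,315,424 required, 1,315,424 in favor — approved.
Series C: 2/3 of 14337218 = 9558145.33, rounded up to 9558146; 9,558,146 required, 9,556,500 in favor — not approved.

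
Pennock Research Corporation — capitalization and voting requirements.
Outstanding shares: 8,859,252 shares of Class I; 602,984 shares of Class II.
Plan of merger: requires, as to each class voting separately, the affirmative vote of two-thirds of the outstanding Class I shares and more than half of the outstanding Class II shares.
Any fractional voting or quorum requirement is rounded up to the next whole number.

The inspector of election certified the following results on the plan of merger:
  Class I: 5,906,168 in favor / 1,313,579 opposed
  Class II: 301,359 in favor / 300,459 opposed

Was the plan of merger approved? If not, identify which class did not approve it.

Not approved — the Class II shares did not give the required vote.

Class I: 2/3 of 8859252 = 5906168; 5,906,168 required, 5,906,168 in favor — approved.
Class II: a majority of 602984 is 301493; 301,493 required, 301,359 in favor — not approved.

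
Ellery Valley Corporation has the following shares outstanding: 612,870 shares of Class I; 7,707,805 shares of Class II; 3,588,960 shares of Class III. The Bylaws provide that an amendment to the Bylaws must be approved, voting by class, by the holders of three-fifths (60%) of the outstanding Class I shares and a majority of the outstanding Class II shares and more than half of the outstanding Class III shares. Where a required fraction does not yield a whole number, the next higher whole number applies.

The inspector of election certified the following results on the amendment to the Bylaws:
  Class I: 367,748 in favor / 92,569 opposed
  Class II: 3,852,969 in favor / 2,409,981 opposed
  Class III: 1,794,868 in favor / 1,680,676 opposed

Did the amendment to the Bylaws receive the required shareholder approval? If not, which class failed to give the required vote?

Class I: 3/5 of 612870 = 367722; 367,722 required, 367,748 in favor — approved.
Class II: a majority of 7707805 is 3853903; 3,853,903 required, 3,852,969 in favor — not approved.
Class III: a majority of 3588960 is 1794481; 1,794,481 required, 1,794,868 in favor — approved.

Not approved — the Class II shares did not give the required vote.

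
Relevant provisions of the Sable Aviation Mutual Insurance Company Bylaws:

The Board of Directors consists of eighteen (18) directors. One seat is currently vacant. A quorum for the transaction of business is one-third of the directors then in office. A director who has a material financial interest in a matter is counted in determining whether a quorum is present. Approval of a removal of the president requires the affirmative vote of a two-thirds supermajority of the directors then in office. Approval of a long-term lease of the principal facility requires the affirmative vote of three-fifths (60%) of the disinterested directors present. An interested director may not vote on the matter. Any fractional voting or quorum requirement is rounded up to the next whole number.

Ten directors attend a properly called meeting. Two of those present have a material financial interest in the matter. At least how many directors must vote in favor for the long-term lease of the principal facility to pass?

5

The long-term lease of the principal facility requires three-fifths of the disinterested directors present (10 − 2 = 8).
3/5 of 8 = 4.80, rounded up to 5.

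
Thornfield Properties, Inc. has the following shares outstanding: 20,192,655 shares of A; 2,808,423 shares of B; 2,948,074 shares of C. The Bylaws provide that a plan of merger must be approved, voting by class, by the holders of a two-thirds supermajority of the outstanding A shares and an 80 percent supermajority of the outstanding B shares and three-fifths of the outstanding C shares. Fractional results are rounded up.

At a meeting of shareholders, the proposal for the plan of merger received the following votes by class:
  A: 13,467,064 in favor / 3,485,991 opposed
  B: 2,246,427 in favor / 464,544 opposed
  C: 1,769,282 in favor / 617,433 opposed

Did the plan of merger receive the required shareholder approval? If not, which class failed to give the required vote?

A: 2/3 of 20192655 = 13461770; 13,461,770 required, 13,467,064 in favor — approved.
B: 4/5 of 2808423 = 2246738.40, rounded up to 2246739; 2,246,739 required, 2,246,427 in favor — not approved.
C: 3/5 of 2948074 = 1768844.40, rounded up to 1768845; 1,768,845 required, 1,769,282 in favor — approved.

Not approved — the B shares did not give the required vote.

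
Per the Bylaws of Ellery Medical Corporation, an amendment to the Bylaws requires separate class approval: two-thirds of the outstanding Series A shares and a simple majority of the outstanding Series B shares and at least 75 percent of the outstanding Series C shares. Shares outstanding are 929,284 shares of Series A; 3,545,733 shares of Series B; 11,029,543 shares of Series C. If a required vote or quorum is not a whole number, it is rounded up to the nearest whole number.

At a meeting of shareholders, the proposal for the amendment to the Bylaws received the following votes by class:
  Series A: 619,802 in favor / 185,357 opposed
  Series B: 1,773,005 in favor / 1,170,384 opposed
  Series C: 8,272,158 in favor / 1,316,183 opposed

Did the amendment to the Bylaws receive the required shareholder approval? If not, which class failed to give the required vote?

Series A: 2/3 of 929284 = 619522.67, rounded up to 619523; 619,523 required, 619,802 in favor — approved.
Series B: a majority of 3545733 is 1772867; 1,772,867 required, 1,773,005 in favor — approved.
Series C: 3/4 of 11029543 = 8272157.25, rounded up to 8272158; 8,272,158 required, 8,272,158 in favor — approved.

Approved — every class gave the required vote.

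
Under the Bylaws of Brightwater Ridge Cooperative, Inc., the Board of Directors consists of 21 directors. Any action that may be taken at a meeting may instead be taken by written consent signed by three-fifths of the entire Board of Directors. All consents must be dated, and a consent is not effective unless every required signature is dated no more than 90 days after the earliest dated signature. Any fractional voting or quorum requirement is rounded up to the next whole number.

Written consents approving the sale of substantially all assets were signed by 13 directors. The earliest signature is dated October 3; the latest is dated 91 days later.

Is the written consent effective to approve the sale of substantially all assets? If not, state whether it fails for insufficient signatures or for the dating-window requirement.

Signatures required: three-fifths of 21 — 3/5 of 21 = 12.60, rounded up to 13, so 13 needed; 13 signed. Sufficient.
Dating window: the latest signature is 91 days after the earliest; the limit is 90 days. Outside the window.

Not effective — dating-window requirement not satisfied.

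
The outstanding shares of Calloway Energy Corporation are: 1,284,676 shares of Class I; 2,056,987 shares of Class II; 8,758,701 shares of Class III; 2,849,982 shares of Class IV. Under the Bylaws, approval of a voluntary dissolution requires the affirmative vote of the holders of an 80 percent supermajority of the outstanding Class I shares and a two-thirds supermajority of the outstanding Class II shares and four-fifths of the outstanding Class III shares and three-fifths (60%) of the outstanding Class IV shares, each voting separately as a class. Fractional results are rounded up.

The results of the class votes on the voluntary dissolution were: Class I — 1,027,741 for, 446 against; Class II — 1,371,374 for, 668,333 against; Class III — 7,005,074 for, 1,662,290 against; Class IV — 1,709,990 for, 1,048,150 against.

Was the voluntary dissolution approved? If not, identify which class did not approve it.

Class I: 4/5 of 1284676 = 1027740.80, rounded up to 1027741; 1,027,741 required, 1,027,741 in favor — approved.
Class II: 2/3 of 2056987 = 1371324.67, rounded up to 1371325; 1,371,325 required, 1,371,374 in favor — approved.
Class III: 4/5 of 8758701 = 7006960.80, rounded up to 7006961; 7,006,961 required, 7,005,074 in favor — not approved.
Class IV: 3/5 of 2849982 = 1709989.20, rounded up to 1709990; 1,709,990 required, 1,709,990 in favor — approved.

Not approved — the Class III shares did not give the required vote.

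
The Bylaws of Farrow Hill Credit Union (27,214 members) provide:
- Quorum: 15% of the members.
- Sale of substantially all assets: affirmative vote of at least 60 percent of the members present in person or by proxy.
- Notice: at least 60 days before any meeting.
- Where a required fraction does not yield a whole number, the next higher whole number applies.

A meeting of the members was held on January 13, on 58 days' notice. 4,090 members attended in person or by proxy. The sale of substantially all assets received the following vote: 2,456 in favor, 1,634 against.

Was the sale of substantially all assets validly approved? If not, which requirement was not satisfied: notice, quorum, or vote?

Invalid — notice requirement not satisfied.

Notice: 58 days given; 60 required. Not satisfied.
Quorum: 15% of 27,214 = 4,082.10, rounded up to 4,083; 4,090 present. Satisfied.
Vote: requires three-fifths of those present (4,090); 3/5 of 4090 = 2454, so 2,454 needed; 2,456 in favor. Satisfied.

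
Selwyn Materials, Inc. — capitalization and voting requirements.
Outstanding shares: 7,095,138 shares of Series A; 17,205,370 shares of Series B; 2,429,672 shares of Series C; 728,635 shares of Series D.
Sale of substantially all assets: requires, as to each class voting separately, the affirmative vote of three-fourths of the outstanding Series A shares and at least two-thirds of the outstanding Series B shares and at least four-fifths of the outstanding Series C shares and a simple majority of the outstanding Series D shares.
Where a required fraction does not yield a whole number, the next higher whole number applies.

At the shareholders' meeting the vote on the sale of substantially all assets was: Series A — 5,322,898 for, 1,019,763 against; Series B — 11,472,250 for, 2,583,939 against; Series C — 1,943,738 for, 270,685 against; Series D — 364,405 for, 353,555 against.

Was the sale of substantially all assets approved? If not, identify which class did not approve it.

Approved — every class gave the required vote.

Series A: 3/4 of 7095138 = 5321353.50, rounded up to 5321354; 5,321,354 required, 5,322,898 in favor — approved.
Series B: 2/3 of 17205370 = 11470246.67, rounded up to 11470247; 11,470,247 required, 11,472,250 in favor — approved.
Series C: 4/5 of 2429672 = 1943737.60, rounded up to 1943738; 1,943,738 required, 1,943,738 in favor — approved.
Series D: a majority of 728635 is 364318; 364,318 required, 364,405 in favor — approved.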